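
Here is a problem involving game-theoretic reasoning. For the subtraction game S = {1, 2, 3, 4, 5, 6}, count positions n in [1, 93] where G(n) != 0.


Subtraction set S = {1, 2, 3, 4, 5, 6}, so G(n) = n mod 7.
G(n) = 0 when n is a multiple of 7.
Multiples of 7 in [1, 93]: 13
N-positions (nonzero Grundy) = 93 - 13 = 80

80


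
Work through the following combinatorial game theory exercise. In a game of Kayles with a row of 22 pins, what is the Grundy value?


Kayles: a move removes 1 or 2 adjacent pins from a contiguous row.
Removing pins from a row of k leaves two independent rows (a, b) with a + b = k - 1 (one pin) or a + b = k - 2 (two pins); an end removal gives a = 0.
By Sprague-Grundy, G(k) = mex{ G(a) XOR G(b) } over all these splits. G(0) = 0.
G(1): splits (0,0):0^0=0 -> mex({0}) = 1
G(2): splits (0,1):0^1=1 (0,0):0^0=0 -> mex({0, 1}) = 2
G(3): splits (0,2):0^2=2 (1,1):1^1=0 (0,1):0^1=1 -> mex({0, 1, 2}) = 3
G(4): splits (0,3):0^3=3 (1,2):1^2=3 (0,2):0^2=2 (1,1):1^1=0 -> mex({0, 2, 3}) = 1
G(5): splits (0,4):0^1=1 (1,3):1^3=2 (2,2):2^2=0 (0,3):0^3=3 (1,2):1^2=3 -> mex({0, 1, 2, 3}) = 4
G(6) = mex({0, 1, 2, 4}) = 3
G(7) = mex({0, 1, 3, 4, 5}) = 2
G(8) = mex({0, 2, 3, 5, 6}) = 1
G(9) = mex({0, 1, 2, 3, 6, 7}) = 4
G(10) = mex({0, 1, 3, 4, 5, 7}) = 2
G(11) = mex({0, 1, 2, 3, 4, 5}) = 6
G(12) = mex({0, 1, 2, 3, 5, 6, 7}) = 4
G(13) = mex({0, 2, 3, 4, 6, 7}) = 1
G(14) = mex({0, 1, 4, 5, 6, 7}) = 2
G(15) = mex({0, 1, 2, 3, 4, 5, 6}) = 7
G(16) = mex({0, 2, 3, 5, 6, 7}) = 1
G(17) = mex({0, 1, 2, 3, 5, 6, 7}) = 4
G(18) = mex({0, 1, 2, 4, 5, 6}) = 3
G(19) = mex({0, 1, 3, 4, 5, 7}) = 2
G(20) = mex({0, 2, 3, 4, 5, 6, 7}) = 1
G(21) = mex({0, 1, 2, 3, 5, 6, 7}) = 4
G(22) = mex({0, 1, 2, 3, 4, 5, 7}) = 6
Therefore G(22) = 6.

6


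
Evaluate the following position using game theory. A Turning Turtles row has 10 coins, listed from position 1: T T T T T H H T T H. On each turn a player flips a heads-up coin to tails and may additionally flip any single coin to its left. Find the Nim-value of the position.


Coins: T T T T T H H T T H
Key fact: a single head at position k behaves exactly like a Nim heap of size k (turning it to T and optionally flipping a coin at j < k corresponds to moving the heap from k to j, or to 0), and heads combine as a disjunctive sum (two heads at the same place would cancel, matching j XOR j = 0). So the Nim-value is the XOR of the 1-indexed positions of the heads.
Face-up positions (1-indexed): [6, 7, 10]
XOR 0 with 6: 0 XOR 6 = 6
XOR 6 with 7: 6 XOR 7 = 1
XOR 1 with 10: 1 XOR 10 = 11
Nim-value = 11

11


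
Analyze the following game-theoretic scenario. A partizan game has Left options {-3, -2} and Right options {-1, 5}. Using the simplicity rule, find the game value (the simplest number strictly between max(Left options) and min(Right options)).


Left options: {-3, -2}, max = -2
Right options: {-1, 5}, min = -1
All options are numbers and max(Left) < min(Right), so by the simplicity theorem the value is the simplest (earliest-born) number strictly between -2 and -1.
No integer lies strictly between -2 and -1, so the value is the dyadic rational m/2^k in the interval with the smallest k (then m odd); search k = 1, 2, ...:
Denominator 2: -3/2 lies strictly between -2 and -1 -- found.
The simplest number in the interval is -3/2.
Game value = -3/2

-3/2


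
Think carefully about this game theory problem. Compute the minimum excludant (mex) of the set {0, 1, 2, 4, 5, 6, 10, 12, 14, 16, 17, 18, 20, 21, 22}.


Set = {0, 1, 2, 4, 5, 6, 10, 12, 14, 16, 17, 18, 20, 21, 22}
0 is in the set.
1 is in the set.
2 is in the set.
3 is NOT in the set. This is the mex.
mex = 3

3


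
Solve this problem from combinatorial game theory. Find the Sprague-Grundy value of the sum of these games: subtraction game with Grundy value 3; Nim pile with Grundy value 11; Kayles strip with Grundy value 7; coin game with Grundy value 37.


By the Sprague-Grundy theorem, the Grundy value of a sum of games is the XOR of individual Grundy values.
subtraction game: Grundy value = 3. Running XOR: 0 XOR 3 = 3
Nim pile: Grundy value = 11. Running XOR: 3 XOR 11 = 8
Kayles strip: Grundy value = 7. Running XOR: 8 XOR 7 = 15
coin game: Grundy value = 37. Running XOR: 15 XOR 37 = 42
The combined Grundy value is 42.

42


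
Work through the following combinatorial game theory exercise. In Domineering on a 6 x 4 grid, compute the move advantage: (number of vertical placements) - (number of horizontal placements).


Board is 6 x 4 (rows x cols).
Left (vertical) placements: (rows-1) * cols = 5 * 4 = 20
Right (horizontal) placements: rows * (cols-1) = 6 * 3 = 18
Advantage = Left - Right = 20 - 18 = 2

2


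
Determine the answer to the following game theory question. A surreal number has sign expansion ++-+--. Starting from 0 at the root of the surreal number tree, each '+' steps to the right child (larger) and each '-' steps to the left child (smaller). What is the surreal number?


Sign expansion: ++-+--
Rule: track bounds (lo, hi), initially (-inf, +inf). On '+', the current value becomes lo and we move to the simplest number in (value, hi): value + 1 if hi = +inf, otherwise the midpoint (value + hi)/2. On '-', the current value becomes hi and we move to value - 1 if lo = -inf, otherwise the midpoint (lo + value)/2.
Start at 0.
Step 1: sign = +, move right. Bounds: (0, +inf). Value = 1
Step 2: sign = +, move right. Bounds: (1, +inf). Value = 2
Step 3: sign = -, move left. Bounds: (1, 2). Value = 3/2
Step 4: sign = +, move right. Bounds: (3/2, 2). Value = 7/4
Step 5: sign = -, move left. Bounds: (3/2, 7/4). Value = 13/8
Step 6: sign = -, move left. Bounds: (3/2, 13/8). Value = 25/16
The surreal number with sign expansion ++-+-- is 25/16.

25/16


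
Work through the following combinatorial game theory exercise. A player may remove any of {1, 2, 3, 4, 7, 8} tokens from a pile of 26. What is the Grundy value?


The subtraction set is S = {1, 2, 3, 4, 7, 8}.
G(k) = mex{ G(k - s) : s in S, s <= k }. We compute iteratively: G(0) = 0.
G(1) = mex({0}) = 1
G(2) = mex({0, 1}) = 2
G(3) = mex({0, 1, 2}) = 3
G(4) = mex({0, 1, 2, 3}) = 4
G(5) = mex({1, 2, 3, 4}) = 0
G(6) = mex({0, 2, 3, 4}) = 1
G(7) = mex({0, 1, 3, 4}) = 2
G(8) = mex({0, 1, 2, 4}) = 3
G(9) = mex({0, 1, 2, 3}) = 4
G(10) = mex({1, 2, 3, 4}) = 0
G(11) = mex({0, 2, 3, 4}) = 1
G(12) = mex({0, 1, 3, 4}) = 2
Observe that G(5)..G(12) = 0, 1, 2, 3, 4, 0, 1, 2 repeats G(0)..G(7) = 0, 1, 2, 3, 4, 0, 1, 2.
For k >= max(S) = 8, G(k) is determined by the previous 8 values G(k-8)..G(k-1); a window of 8 consecutive values has recurred shifted by 5, so by induction G(k + 5) = G(k) for all k >= 0: the sequence is periodic from the start with period 5.
One period: G(0..4) = 0, 1, 2, 3, 4.
26 mod 5 = 1, so G(26) = G(1) = 1.

1


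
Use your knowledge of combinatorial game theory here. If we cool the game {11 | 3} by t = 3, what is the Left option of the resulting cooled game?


Original game: {11 | 3} (a switch {a | b} with a > b).
Cooling by t (for t below the temperature (a - b)/2 = 4) taxes each move by t: {a | b} cooled by t is {a - t | b + t}.
Cooling amount: t = 3
Cooled Left option: 11 - 3 = 8
Cooled Right option: 3 + 3 = 6
Cooled game: {8 | 6}
Left option = 8

8


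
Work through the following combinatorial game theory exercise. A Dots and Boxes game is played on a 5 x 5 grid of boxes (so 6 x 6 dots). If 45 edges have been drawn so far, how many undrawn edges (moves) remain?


Grid: 5 x 5 boxes, i.e. 6 rows and 6 columns of dots.
Horizontal edges: (rows + 1) * cols = 6 * 5 = 30
Vertical edges: rows * (cols + 1) = 5 * 6 = 30
Total edges: 30 + 30 = 60
Edges drawn: 45
Remaining: 60 - 45 = 15

15


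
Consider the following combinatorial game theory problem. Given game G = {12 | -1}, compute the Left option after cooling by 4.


Original game: {12 | -1} (a switch {a | b} with a > b).
Cooling by t (for t below the temperature (a - b)/2 = 13/2) taxes each move by t: {a | b} cooled by t is {a - t | b + t}.
Cooling amount: t = 4
Cooled Left option: 12 - 4 = 8
Cooled Right option: -1 + 4 = 3
Cooled game: {8 | 3}
Left option = 8

8


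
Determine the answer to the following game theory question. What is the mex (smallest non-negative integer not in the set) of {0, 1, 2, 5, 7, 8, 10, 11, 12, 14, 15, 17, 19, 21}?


Set = {0, 1, 2, 5, 7, 8, 10, 11, 12, 14, 15, 17, 19, 21}
0 is in the set.
1 is in the set.
2 is in the set.
3 is NOT in the set. This is the mex.
mex = 3

3


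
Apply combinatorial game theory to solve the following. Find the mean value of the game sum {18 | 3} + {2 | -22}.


G1 = {18 | 3}, G2 = {2 | -22}
Each is a switch {a | b} with numbers a > b; its mean value is (a + b)/2, and mean value is additive over game sums: m(G1 + G2) = m(G1) + m(G2).
Mean of G1 = (18 + (3))/2 = 21/2 = 21/2
Mean of G2 = (2 + (-22))/2 = -20/2 = -10
Mean of G1 + G2 = 21/2 + -10 = 1/2

1/2


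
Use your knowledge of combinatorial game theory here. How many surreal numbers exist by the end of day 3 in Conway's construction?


Day 0: {|} = 0 is born. Count = 1.
Day n: the number of surreal numbers born by day n is 2^(n+1) - 1.
By day 0: 2^1 - 1 = 1
By day 1: 2^2 - 1 = 3
By day 2: 2^3 - 1 = 7
By day 3: 2^4 - 1 = 15
By day 3: 15 surreal numbers.

15


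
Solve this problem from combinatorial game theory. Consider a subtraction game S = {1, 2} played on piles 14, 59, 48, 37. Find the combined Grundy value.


Subtraction set: {1, 2}
For this subtraction set, G(n) = n mod 3 (period = max + 1 = 3).
Pile 1 (size 14): G(14) = 14 mod 3 = 2
Pile 2 (size 59): G(59) = 59 mod 3 = 2
Pile 3 (size 48): G(48) = 48 mod 3 = 0
Pile 4 (size 37): G(37) = 37 mod 3 = 1
Total Grundy value = XOR of all: 2 XOR 2 XOR 0 XOR 1 = 1

1


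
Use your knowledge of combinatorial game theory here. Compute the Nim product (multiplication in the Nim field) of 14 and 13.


Nim multiplication is bilinear over XOR: (u XOR v) * w = (u*w) XOR (v*w).
So we split each operand into its bit components and XOR the pairwise Nim products.
14 = 2 + 4 + 8 (as XOR of powers of 2).
13 = 1 + 4 + 8 (as XOR of powers of 2).
Using the standard Nim-product table on single bits:
  2*2 = 3,   2*4 = 8,   2*8 = 12,
  4*4 = 6,   4*8 = 11,  8*8 = 13,
and  1*x = x (identity), k*l = l*k (commutative).
Pairwise Nim products:
  2 * 1 = 2
  2 * 4 = 8
  2 * 8 = 12
  4 * 1 = 4
  4 * 4 = 6
  4 * 8 = 11
  8 * 1 = 8
  8 * 4 = 11
  8 * 8 = 13
XOR them: 2 XOR 8 XOR 12 XOR 4 XOR 6 XOR 11 XOR 8 XOR 11 XOR 13 = 1.
Result: 14 * 13 = 1 (in Nim).

1


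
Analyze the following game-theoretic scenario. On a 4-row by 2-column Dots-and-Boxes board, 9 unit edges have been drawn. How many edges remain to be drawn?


Grid: 4 x 2 boxes, i.e. 5 rows and 3 columns of dots.
Horizontal edges: (rows + 1) * cols = 5 * 2 = 10
Vertical edges: rows * (cols + 1) = 4 * 3 = 12
Total edges: 10 + 12 = 22
Edges drawn: 9
Remaining: 22 - 9 = 13

13


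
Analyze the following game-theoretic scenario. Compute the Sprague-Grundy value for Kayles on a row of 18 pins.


Kayles: a move removes 1 or 2 adjacent pins from a contiguous row.
Removing pins from a row of k leaves two independent rows (a, b) with a + b = k - 1 (one pin) or a + b = k - 2 (two pins); an end removal gives a = 0.
By Sprague-Grundy, G(k) = mex{ G(a) XOR G(b) } over all these splits. G(0) = 0.
G(1): splits (0,0):0^0=0 -> mex({0}) = 1
G(2): splits (0,1):0^1=1 (0,0):0^0=0 -> mex({0, 1}) = 2
G(3): splits (0,2):0^2=2 (1,1):1^1=0 (0,1):0^1=1 -> mex({0, 1, 2}) = 3
G(4): splits (0,3):0^3=3 (1,2):1^2=3 (0,2):0^2=2 (1,1):1^1=0 -> mex({0, 2, 3}) = 1
G(5): splits (0,4):0^1=1 (1,3):1^3=2 (2,2):2^2=0 (0,3):0^3=3 (1,2):1^2=3 -> mex({0, 1, 2, 3}) = 4
G(6) = mex({0, 1, 2, 4}) = 3
G(7) = mex({0, 1, 3, 4, 5}) = 2
G(8) = mex({0, 2, 3, 5, 6}) = 1
G(9) = mex({0, 1, 2, 3, 6, 7}) = 4
G(10) = mex({0, 1, 3, 4, 5, 7}) = 2
G(11) = mex({0, 1, 2, 3, 4, 5}) = 6
G(12) = mex({0, 1, 2, 3, 5, 6, 7}) = 4
G(13) = mex({0, 2, 3, 4, 6, 7}) = 1
G(14) = mex({0, 1, 4, 5, 6, 7}) = 2
G(15) = mex({0, 1, 2, 3, 4, 5, 6}) = 7
G(16) = mex({0, 2, 3, 5, 6, 7}) = 1
G(17) = mex({0, 1, 2, 3, 5, 6, 7}) = 4
G(18) = mex({0, 1, 2, 4, 5, 6}) = 3
Therefore G(18) = 3.

3


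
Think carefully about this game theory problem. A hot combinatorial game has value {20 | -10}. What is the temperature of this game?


The game is {20 | -10}, a switch {a | b} with numbers a > b.
Cooling {a | b} by t gives {a - t | b + t}, which stops being hot when a - t = b + t, i.e. at t = (a - b)/2. So the temperature of a switch is (a - b)/2.
Temperature = (Left option - Right option) / 2
= (20 - (-10)) / 2
= 30 / 2
= 15

15


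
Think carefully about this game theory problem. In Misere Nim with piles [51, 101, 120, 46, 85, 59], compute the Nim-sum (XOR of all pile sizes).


We need the XOR (exclusive or) of all pile sizes.
After XOR-ing pile 1 (size 51): 0 XOR 51 = 51
After XOR-ing pile 2 (size 101): 51 XOR 101 = 86
After XOR-ing pile 3 (size 120): 86 XOR 120 = 46
After XOR-ing pile 4 (size 46): 46 XOR 46 = 0
After XOR-ing pile 5 (size 85): 0 XOR 85 = 85
After XOR-ing pile 6 (size 59): 85 XOR 59 = 110
The Nim-value of this position is 110.

110


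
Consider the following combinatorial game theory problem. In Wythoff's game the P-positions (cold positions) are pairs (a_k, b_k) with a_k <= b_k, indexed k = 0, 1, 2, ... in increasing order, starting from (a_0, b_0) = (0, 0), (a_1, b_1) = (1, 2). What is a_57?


By Wythoff's theorem, a_k = floor(k * phi) and b_k = floor(k * phi^2) = a_k + k, where phi = (1 + sqrt(5))/2 is the golden ratio.
phi = (1 + sqrt(5))/2 = 1.618034
k = 57
k * phi = 57 * 1.618034 = 92.227937
a_57 = floor(k * phi) = 92

92


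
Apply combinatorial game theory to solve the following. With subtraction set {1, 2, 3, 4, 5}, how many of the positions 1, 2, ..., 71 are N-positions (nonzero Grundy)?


Subtraction set S = {1, 2, 3, 4, 5}, so G(n) = n mod 6.
G(n) = 0 when n is a multiple of 6.
Multiples of 6 in [1, 71]: 11
N-positions (nonzero Grundy) = 71 - 11 = 60

60


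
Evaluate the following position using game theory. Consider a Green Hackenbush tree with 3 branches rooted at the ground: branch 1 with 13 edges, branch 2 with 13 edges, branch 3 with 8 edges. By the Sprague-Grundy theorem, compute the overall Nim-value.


The tree has 3 branches from the ground vertex.
In Green Hackenbush, the Nim-value of a simple path of length k is k.
Branch 1: length 13, Nim-value = 13
Branch 2: length 13, Nim-value = 13
Branch 3: length 8, Nim-value = 8
Total Nim-value = XOR of all branch values:
0 XOR 13 = 13
13 XOR 13 = 0
0 XOR 8 = 8
Nim-value of the tree = 8

8


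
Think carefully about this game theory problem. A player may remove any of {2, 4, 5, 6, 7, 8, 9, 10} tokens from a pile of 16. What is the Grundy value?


The subtraction set is S = {2, 4, 5, 6, 7, 8, 9, 10}.
G(k) = mex{ G(k - s) : s in S, s <= k }. We compute iteratively: G(0) = 0.
G(1) = mex({}) = 0
G(2) = mex({0}) = 1
G(3) = mex({0}) = 1
G(4) = mex({0, 1}) = 2
G(5) = mex({0, 1}) = 2
G(6) = mex({0, 1, 2}) = 3
G(7) = mex({0, 1, 2}) = 3
G(8) = mex({0, 1, 2, 3}) = 4
G(9) = mex({0, 1, 2, 3}) = 4
G(10) = mex({0, 1, 2, 3, 4}) = 5
G(11) = mex({0, 1, 2, 3, 4}) = 5
G(12) = mex({1, 2, 3, 4, 5}) = 0
G(13) = mex({1, 2, 3, 4, 5}) = 0
G(14) = mex({0, 2, 3, 4, 5}) = 1
G(15) = mex({0, 2, 3, 4, 5}) = 1
G(16) = mex({0, 1, 3, 4, 5}) = 2
Therefore G(16) = 2.

2


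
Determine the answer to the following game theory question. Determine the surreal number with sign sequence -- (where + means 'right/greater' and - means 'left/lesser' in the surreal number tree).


Sign expansion: --
Rule: track bounds (lo, hi), initially (-inf, +inf). On '+', the current value becomes lo and we move to the simplest number in (value, hi): value + 1 if hi = +inf, otherwise the midpoint (value + hi)/2. On '-', the current value becomes hi and we move to value - 1 if lo = -inf, otherwise the midpoint (lo + value)/2.
Start at 0.
Step 1: sign = -, move left. Bounds: (-inf, 0). Value = -1
Step 2: sign = -, move left. Bounds: (-inf, -1). Value = -2
The surreal number with sign expansion -- is -2.

-2


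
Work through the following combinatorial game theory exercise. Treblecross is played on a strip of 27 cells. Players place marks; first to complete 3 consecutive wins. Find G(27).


Treblecross: place X on empty cells; 3-in-a-row wins.
Playing within two cells of an existing X lets the opponent win at once, so sensible play treats the cells i-2..i+2 around each X as dead. The player left with no safe cell loses, so this is a normal-play take-away game on strips of safe cells.
Placing X at cell i (0-indexed) of a strip of k safe cells leaves independent strips of sizes max(0, i-2) and max(0, k-i-3). Hence G(k) = mex{ G(max(0,i-2)) XOR G(max(0,k-i-3)) : 0 <= i < k }, with G(0) = 0.
G(1): splits (0,0):0^0=0 -> mex({0}) = 1
G(2): splits (0,0):0^0=0 -> mex({0}) = 1
G(3): splits (0,0):0^0=0 -> mex({0}) = 1
G(4): splits (0,1):0^1=1 (0,0):0^0=0 -> mex({0, 1}) = 2
G(5): splits (0,2):0^1=1 (0,1):0^1=1 (0,0):0^0=0 -> mex({0, 1}) = 2
G(6) = mex({1}) = 0
G(7) = mex({0, 1, 2}) = 3
G(8) = mex({0, 1, 2}) = 3
G(9) = mex({0, 2}) = 1
G(10) = mex({0, 2, 3}) = 1
G(11) = mex({0, 3}) = 1
G(12) = mex({1, 3}) = 0
G(13) = mex({0, 1, 2, 3}) = 4
G(14) = mex({0, 1, 2}) = 3
G(15) = mex({0, 1, 2}) = 3
G(16) = mex({0, 1, 2, 4}) = 3
G(17) = mex({0, 1, 3, 4}) = 2
G(18) = mex({0, 1, 3, 4}) = 2
G(19) = mex({0, 1, 3, 5}) = 2
G(20) = mex({0, 1, 2, 3, 5}) = 4
G(21) = mex({0, 1, 2, 3, 5}) = 4
G(22) = mex({1, 2, 6}) = 0
G(23) = mex({0, 1, 2, 3, 4, 6}) = 5
G(24) = mex({0, 1, 2, 3, 4}) = 5
G(25) = mex({0, 1, 3, 4, 7}) = 2
G(26) = mex({0, 1, 3, 4, 5, 7}) = 2
G(27) = mex({0, 1, 3, 5}) = 2
Therefore G(27) = 2.

2


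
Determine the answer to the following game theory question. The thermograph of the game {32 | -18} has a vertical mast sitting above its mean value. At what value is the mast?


Game = {32 | -18}, a switch {a | b} with numbers a > b.
Its thermograph has left wall a - t and right wall b + t, which meet at t = (a - b)/2, where both equal (a + b)/2. So the mast (mean value) is at (a + b)/2.
Mean = (32 + (-18))/2 = 14/2 = 7

7


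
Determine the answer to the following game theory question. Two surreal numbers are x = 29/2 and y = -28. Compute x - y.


x = 29/2, y = -28
Converting to common denominator: 2
x = 29/2, y = -56/2
x - y = 29/2 - -28 = 85/2

85/2


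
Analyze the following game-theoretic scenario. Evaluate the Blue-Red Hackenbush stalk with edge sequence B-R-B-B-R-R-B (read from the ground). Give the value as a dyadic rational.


Edges (from ground): B-R-B-B-R-R-B
By Berlekamp's sign-expansion rule, a Blue-Red Hackenbush stalk has the value of the surreal number whose sign sequence is the edge sequence with B -> + and R -> -.
Sign sequence: +-++--+
Trace the sign expansion in the surreal number tree, starting from 0:
Edge 1: B (sign +) -> bounds (0, +inf), value = 1
Edge 2: R (sign -) -> bounds (0, 1), value = 1/2
Edge 3: B (sign +) -> bounds (1/2, 1), value = 3/4
Edge 4: B (sign +) -> bounds (3/4, 1), value = 7/8
Edge 5: R (sign -) -> bounds (3/4, 7/8), value = 13/16
Edge 6: R (sign -) -> bounds (3/4, 13/16), value = 25/32
Edge 7: B (sign +) -> bounds (25/32, 13/16), value = 51/64
Game value = 51/64

51/64


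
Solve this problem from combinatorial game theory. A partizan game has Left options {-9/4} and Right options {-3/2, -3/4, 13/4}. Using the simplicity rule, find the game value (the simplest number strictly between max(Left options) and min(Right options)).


Left options: {-9/4}, max = -9/4
Right options: {-3/2, -3/4, 13/4}, min = -3/2
All options are numbers and max(Left) < min(Right), so by the simplicity theorem the value is the simplest (earliest-born) number strictly between -9/4 and -3/2.
The only integer strictly between -9/4 and -3/2 is -2.
No non-integer in the interval can be simpler: if x is a non-integer in the interval, then floor(x) or ceil(x) also lies in the interval (the interval contains an integer), and both are proper prefixes of x's sign expansion, i.e. born earlier. So the game value is -2.
Game value = -2

-2


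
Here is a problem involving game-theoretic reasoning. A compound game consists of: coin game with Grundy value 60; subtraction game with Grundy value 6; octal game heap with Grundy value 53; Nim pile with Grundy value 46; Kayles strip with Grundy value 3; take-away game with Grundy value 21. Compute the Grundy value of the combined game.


By the Sprague-Grundy theorem, the Grundy value of a sum of games is the XOR of individual Grundy values.
coin game: Grundy value = 60. Running XOR: 0 XOR 60 = 60
subtraction game: Grundy value = 6. Running XOR: 60 XOR 6 = 58
octal game heap: Grundy value = 53. Running XOR: 58 XOR 53 = 15
Nim pile: Grundy value = 46. Running XOR: 15 XOR 46 = 33
Kayles strip: Grundy value = 3. Running XOR: 33 XOR 3 = 34
take-away game: Grundy value = 21. Running XOR: 34 XOR 21 = 55
The combined Grundy value is 55.

55


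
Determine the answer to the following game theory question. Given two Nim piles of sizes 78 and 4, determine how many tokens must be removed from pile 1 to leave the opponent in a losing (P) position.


Piles: 78 and 4
Current XOR: 78 XOR 4 = 74 (non-zero, so this is an N-position).
To make the XOR zero, we need to find a move that balances the piles.
For pile 1 (size 78): target = 78 XOR 74 = 4
We reduce pile 1 from 78 to 4.
Tokens removed: 78 - 4 = 74
Verification: 4 XOR 4 = 0

74


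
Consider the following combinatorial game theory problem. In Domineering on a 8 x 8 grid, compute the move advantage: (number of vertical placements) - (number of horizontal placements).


Board is 8 x 8 (rows x cols).
Left (vertical) placements: (rows-1) * cols = 7 * 8 = 56
Right (horizontal) placements: rows * (cols-1) = 8 * 7 = 56
Advantage = Left - Right = 56 - 56 = 0

0


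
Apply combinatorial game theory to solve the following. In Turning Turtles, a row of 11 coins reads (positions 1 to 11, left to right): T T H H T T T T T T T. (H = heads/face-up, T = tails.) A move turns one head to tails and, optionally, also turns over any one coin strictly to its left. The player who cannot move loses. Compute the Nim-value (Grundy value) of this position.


Coins: T T H H T T T T T T T
Key fact: a single head at position k behaves exactly like a Nim heap of size k (turning it to T and optionally flipping a coin at j < k corresponds to moving the heap from k to j, or to 0), and heads combine as a disjunctive sum (two heads at the same place would cancel, matching j XOR j = 0). So the Nim-value is the XOR of the 1-indexed positions of the heads.
Face-up positions (1-indexed): [3, 4]
XOR 0 with 3: 0 XOR 3 = 3
XOR 3 with 4: 3 XOR 4 = 7
Nim-value = 7

7


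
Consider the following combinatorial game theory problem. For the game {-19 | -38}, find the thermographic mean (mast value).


Game = {-19 | -38}, a switch {a | b} with numbers a > b.
Its thermograph has left wall a - t and right wall b + t, which meet at t = (a - b)/2, where both equal (a + b)/2. So the mast (mean value) is at (a + b)/2.
Mean = (-19 + (-38))/2 = -57/2 = -57/2

-57/2


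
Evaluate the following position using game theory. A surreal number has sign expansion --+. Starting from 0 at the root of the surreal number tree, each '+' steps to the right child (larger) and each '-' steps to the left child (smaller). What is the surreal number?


Sign expansion: --+
Rule: track bounds (lo, hi), initially (-inf, +inf). On '+', the current value becomes lo and we move to the simplest number in (value, hi): value + 1 if hi = +inf, otherwise the midpoint (value + hi)/2. On '-', the current value becomes hi and we move to value - 1 if lo = -inf, otherwise the midpoint (lo + value)/2.
Start at 0.
Step 1: sign = -, move left. Bounds: (-inf, 0). Value = -1
Step 2: sign = -, move left. Bounds: (-inf, -1). Value = -2
Step 3: sign = +, move right. Bounds: (-2, -1). Value = -3/2
The surreal number with sign expansion --+ is -3/2.

-3/2


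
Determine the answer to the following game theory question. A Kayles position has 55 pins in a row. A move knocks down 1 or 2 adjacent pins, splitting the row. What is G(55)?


Kayles: a move removes 1 or 2 adjacent pins from a contiguous row.
Removing pins from a row of k leaves two independent rows (a, b) with a + b = k - 1 (one pin) or a + b = k - 2 (two pins); an end removal gives a = 0.
By Sprague-Grundy, G(k) = mex{ G(a) XOR G(b) } over all these splits. G(0) = 0.
G(1): splits (0,0):0^0=0 -> mex({0}) = 1
G(2): splits (0,1):0^1=1 (0,0):0^0=0 -> mex({0, 1}) = 2
G(3): splits (0,2):0^2=2 (1,1):1^1=0 (0,1):0^1=1 -> mex({0, 1, 2}) = 3
G(4): splits (0,3):0^3=3 (1,2):1^2=3 (0,2):0^2=2 (1,1):1^1=0 -> mex({0, 2, 3}) = 1
G(5): splits (0,4):0^1=1 (1,3):1^3=2 (2,2):2^2=0 (0,3):0^3=3 (1,2):1^2=3 -> mex({0, 1, 2, 3}) = 4
G(6) = mex({0, 1, 2, 4}) = 3
G(7) = mex({0, 1, 3, 4, 5}) = 2
G(8) = mex({0, 2, 3, 5, 6}) = 1
G(9) = mex({0, 1, 2, 3, 6, 7}) = 4
G(10) = mex({0, 1, 3, 4, 5, 7}) = 2
G(11) = mex({0, 1, 2, 3, 4, 5}) = 6
G(12) = mex({0, 1, 2, 3, 5, 6, 7}) = 4
G(13) = mex({0, 2, 3, 4, 6, 7}) = 1
G(14) = mex({0, 1, 4, 5, 6, 7}) = 2
G(15) = mex({0, 1, 2, 3, 4, 5, 6}) = 7
G(16) = mex({0, 2, 3, 5, 6, 7}) = 1
G(17) = mex({0, 1, 2, 3, 5, 6, 7}) = 4
G(18) = mex({0, 1, 2, 4, 5, 6}) = 3
G(19) = mex({0, 1, 3, 4, 5, 7}) = 2
G(20) = mex({0, 2, 3, 4, 5, 6, 7}) = 1
G(21) = mex({0, 1, 2, 3, 5, 6, 7}) = 4
G(22) = mex({0, 1, 2, 3, 4, 5, 7}) = 6
G(23) = mex({0, 1, 2, 3, 4, 5, 6}) = 7
G(24) = mex({0, 1, 2, 3, 5, 6, 7}) = 4
G(25) = mex({0, 2, 3, 4, 6, 7}) = 1
G(26) = mex({0, 1, 3, 4, 5, 6, 7}) = 2
G(27) = mex({0, 1, 2, 3, 4, 5, 6, 7}) = 8
G(28) = mex({0, 1, 2, 3, 4, 6, 7, 8}) = 5
G(29) = mex({0, 1, 2, 3, 5, 6, 7, 8, 9}) = 4
G(30) = mex({0, 1, 2, 3, 4, 5, 6, 9, 10}) = 7
G(31) = mex({0, 1, 3, 4, 5, 7, 10, 11}) = 2
G(32) = mex({0, 2, 3, 4, 5, 6, 7, 9, 11}) = 1
G(33) = mex({0, 1, 2, 3, 4, 5, 6, 7, 9, 12}) = 8
G(34) = mex({0, 1, 2, 3, 4, 5, 7, 8, 11, 12}) = 6
G(35) = mex({0, 1, 2, 3, 4, 5, 6, 8, 9, 10, 11}) = 7
G(36) = mex({0, 1, 2, 3, 5, 6, 7, 9, 10}) = 4
G(37) = mex({0, 2, 3, 4, 6, 7, 9, 10, 11, 12}) = 1
G(38) = mex({0, 1, 3, 4, 5, 6, 7, 9, 10, 11, 12}) = 2
G(39) = mex({0, 1, 2, 4, 5, 6, 7, 9, 10, 12, 14}) = 3
G(40) = mex({0, 2, 3, 4, 6, 7, 11, 12, 14}) = 1
G(41) = mex({0, 1, 2, 3, 5, 6, 7, 9, 10, 11, 12}) = 4
G(42) = mex({0, 1, 2, 3, 4, 5, 6, 9, 10}) = 7
G(43) = mex({0, 1, 3, 4, 5, 7, 9, 10, 12, 15}) = 2
G(44) = mex({0, 2, 3, 4, 5, 6, 7, 9, 10, 12, 15}) = 1
G(45) = mex({0, 1, 2, 3, 4, 5, 6, 7, 9, 10, 12, 14}) = 8
G(46) = mex({0, 1, 3, 4, 5, 7, 8, 11, 12, 14}) = 2
G(47) = mex({0, 1, 2, 3, 4, 5, 6, 8, 9, 10, 11, 12}) = 7
G(48) = mex({0, 1, 2, 3, 5, 6, 7, 9, 10}) = 4
G(49) = mex({0, 2, 3, 4, 6, 7, 9, 10, 11, 12, 15}) = 1
G(50) = mex({0, 1, 4, 5, 6, 7, 9, 11, 12, 14, 15}) = 2
G(51) = mex({0, 1, 2, 3, 4, 5, 6, 7, 9, 12, 14, 15}) = 8
G(52) = mex({0, 2, 3, 4, 5, 6, 7, 8, 11, 12, 15}) = 1
G(53) = mex({0, 1, 2, 3, 5, 6, 7, 8, 9, 10, 11, 12}) = 4
G(54) = mex({0, 1, 2, 3, 4, 5, 6, 9, 10}) = 7
G(55) = mex({0, 1, 3, 4, 5, 7, 9, 10, 11, 12}) = 2
Therefore G(55) = 2.

2


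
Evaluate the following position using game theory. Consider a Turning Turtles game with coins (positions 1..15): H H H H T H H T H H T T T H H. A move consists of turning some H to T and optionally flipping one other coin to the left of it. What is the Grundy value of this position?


Coins: H H H H T H H T H H T T T H H
Key fact: a single head at position k behaves exactly like a Nim heap of size k (turning it to T and optionally flipping a coin at j < k corresponds to moving the heap from k to j, or to 0), and heads combine as a disjunctive sum (two heads at the same place would cancel, matching j XOR j = 0). So the Nim-value is the XOR of the 1-indexed positions of the heads.
Face-up positions (1-indexed): [1, 2, 3, 4, 6, 7, 9, 10, 14, 15]
XOR 0 with 1: 0 XOR 1 = 1
XOR 1 with 2: 1 XOR 2 = 3
XOR 3 with 3: 3 XOR 3 = 0
XOR 0 with 4: 0 XOR 4 = 4
XOR 4 with 6: 4 XOR 6 = 2
XOR 2 with 7: 2 XOR 7 = 5
XOR 5 with 9: 5 XOR 9 = 12
XOR 12 with 10: 12 XOR 10 = 6
XOR 6 with 14: 6 XOR 14 = 8
XOR 8 with 15: 8 XOR 15 = 7
Nim-value = 7

7


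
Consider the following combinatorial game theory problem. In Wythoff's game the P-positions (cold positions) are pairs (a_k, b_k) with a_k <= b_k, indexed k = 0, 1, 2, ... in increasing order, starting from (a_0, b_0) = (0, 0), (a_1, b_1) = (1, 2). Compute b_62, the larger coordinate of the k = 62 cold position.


By Wythoff's theorem, a_k = floor(k * phi) and b_k = floor(k * phi^2) = a_k + k, where phi = (1 + sqrt(5))/2 is the golden ratio.
phi = (1 + sqrt(5))/2 = 1.618034
phi^2 = phi + 1 = 2.618034
k = 62
k * phi^2 = 62 * 2.618034 = 162.318107
b_62 = floor(k * phi^2) = 162 (check: a_62 + k = 100 + 62 = 162)

162


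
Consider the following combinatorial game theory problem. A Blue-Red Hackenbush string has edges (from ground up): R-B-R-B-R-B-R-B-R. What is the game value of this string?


Edges (from ground): R-B-R-B-R-B-R-B-R
By Berlekamp's sign-expansion rule, a Blue-Red Hackenbush stalk has the value of the surreal number whose sign sequence is the edge sequence with B -> + and R -> -.
Sign sequence: -+-+-+-+-
Trace the sign expansion in the surreal number tree, starting from 0:
Edge 1: R (sign -) -> bounds (-inf, 0), value = -1
Edge 2: B (sign +) -> bounds (-1, 0), value = -1/2
Edge 3: R (sign -) -> bounds (-1, -1/2), value = -3/4
Edge 4: B (sign +) -> bounds (-3/4, -1/2), value = -5/8
Edge 5: R (sign -) -> bounds (-3/4, -5/8), value = -11/16
Edge 6: B (sign +) -> bounds (-11/16, -5/8), value = -21/32
Edge 7: R (sign -) -> bounds (-11/16, -21/32), value = -43/64
Edge 8: B (sign +) -> bounds (-43/64, -21/32), value = -85/128
Edge 9: R (sign -) -> bounds (-43/64, -85/128), value = -171/256
Game value = -171/256

-171/256


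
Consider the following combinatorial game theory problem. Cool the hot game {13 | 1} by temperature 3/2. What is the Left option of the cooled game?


Original game: {13 | 1} (a switch {a | b} with a > b).
Cooling by t (for t below the temperature (a - b)/2 = 6) taxes each move by t: {a | b} cooled by t is {a - t | b + t}.
Cooling amount: t = 3/2
Cooled Left option: 13 - 3/2 = 23/2
Cooled Right option: 1 + 3/2 = 5/2
Cooled game: {23/2 | 5/2}
Left option = 23/2

23/2


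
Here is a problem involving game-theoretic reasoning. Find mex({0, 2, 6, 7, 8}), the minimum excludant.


Set = {0, 2, 6, 7, 8}
0 is in the set.
1 is NOT in the set. This is the mex.
mex = 1

1


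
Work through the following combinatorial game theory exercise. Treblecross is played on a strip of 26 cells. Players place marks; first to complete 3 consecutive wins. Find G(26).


Treblecross: place X on empty cells; 3-in-a-row wins.
Playing within two cells of an existing X lets the opponent win at once, so sensible play treats the cells i-2..i+2 around each X as dead. The player left with no safe cell loses, so this is a normal-play take-away game on strips of safe cells.
Placing X at cell i (0-indexed) of a strip of k safe cells leaves independent strips of sizes max(0, i-2) and max(0, k-i-3). Hence G(k) = mex{ G(max(0,i-2)) XOR G(max(0,k-i-3)) : 0 <= i < k }, with G(0) = 0.
G(1): splits (0,0):0^0=0 -> mex({0}) = 1
G(2): splits (0,0):0^0=0 -> mex({0}) = 1
G(3): splits (0,0):0^0=0 -> mex({0}) = 1
G(4): splits (0,1):0^1=1 (0,0):0^0=0 -> mex({0, 1}) = 2
G(5): splits (0,2):0^1=1 (0,1):0^1=1 (0,0):0^0=0 -> mex({0, 1}) = 2
G(6) = mex({1}) = 0
G(7) = mex({0, 1, 2}) = 3
G(8) = mex({0, 1, 2}) = 3
G(9) = mex({0, 2}) = 1
G(10) = mex({0, 2, 3}) = 1
G(11) = mex({0, 3}) = 1
G(12) = mex({1, 3}) = 0
G(13) = mex({0, 1, 2, 3}) = 4
G(14) = mex({0, 1, 2}) = 3
G(15) = mex({0, 1, 2}) = 3
G(16) = mex({0, 1, 2, 4}) = 3
G(17) = mex({0, 1, 3, 4}) = 2
G(18) = mex({0, 1, 3, 4}) = 2
G(19) = mex({0, 1, 3, 5}) = 2
G(20) = mex({0, 1, 2, 3, 5}) = 4
G(21) = mex({0, 1, 2, 3, 5}) = 4
G(22) = mex({1, 2, 6}) = 0
G(23) = mex({0, 1, 2, 3, 4, 6}) = 5
G(24) = mex({0, 1, 2, 3, 4}) = 5
G(25) = mex({0, 1, 3, 4, 7}) = 2
G(26) = mex({0, 1, 3, 4, 5, 7}) = 2
Therefore G(26) = 2.

2


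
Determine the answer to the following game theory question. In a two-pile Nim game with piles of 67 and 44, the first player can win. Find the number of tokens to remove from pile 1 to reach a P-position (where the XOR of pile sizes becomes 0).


Piles: 67 and 44
Current XOR: 67 XOR 44 = 111 (non-zero, so this is an N-position).
To make the XOR zero, we need to find a move that balances the piles.
For pile 1 (size 67): target = 67 XOR 111 = 44
We reduce pile 1 from 67 to 44.
Tokens removed: 67 - 44 = 23
Verification: 44 XOR 44 = 0

23


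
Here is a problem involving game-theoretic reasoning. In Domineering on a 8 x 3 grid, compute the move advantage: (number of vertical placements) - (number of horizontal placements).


Board is 8 x 3 (rows x cols).
Left (vertical) placements: (rows-1) * cols = 7 * 3 = 21
Right (horizontal) placements: rows * (cols-1) = 8 * 2 = 16
Advantage = Left - Right = 21 - 16 = 5

5


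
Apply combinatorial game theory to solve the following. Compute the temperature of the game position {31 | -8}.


The game is {31 | -8}, a switch {a | b} with numbers a > b.
Cooling {a | b} by t gives {a - t | b + t}, which stops being hot when a - t = b + t, i.e. at t = (a - b)/2. So the temperature of a switch is (a - b)/2.
Temperature = (Left option - Right option) / 2
= (31 - (-8)) / 2
= 39 / 2
= 39/2

39/2


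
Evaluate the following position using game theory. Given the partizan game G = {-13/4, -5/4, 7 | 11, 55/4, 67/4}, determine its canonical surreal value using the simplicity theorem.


Left options: {-13/4, -5/4, 7}, max = 7
Right options: {11, 55/4, 67/4}, min = 11
All options are numbers and max(Left) < min(Right), so by the simplicity theorem the value is the simplest (earliest-born) number strictly between 7 and 11.
Integers 8 through 10 all lie strictly between 7 and 11.
Among integers, the simplest (lowest birthday = smallest |n|; 0 is born on day 0, +-n on day n) is 8.
No non-integer in the interval can be simpler: if x is a non-integer in the interval, then floor(x) or ceil(x) also lies in the interval (the interval contains an integer), and both are proper prefixes of x's sign expansion, i.e. born earlier. So the game value is 8.
Game value = 8

8


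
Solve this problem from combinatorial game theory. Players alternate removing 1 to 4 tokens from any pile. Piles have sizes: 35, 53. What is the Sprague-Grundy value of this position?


Subtraction set: {1, 2, 3, 4}
For this subtraction set, G(n) = n mod 5 (period = max + 1 = 5).
Pile 1 (size 35): G(35) = 35 mod 5 = 0
Pile 2 (size 53): G(53) = 53 mod 5 = 3
Total Grundy value = XOR of all: 0 XOR 3 = 3

3


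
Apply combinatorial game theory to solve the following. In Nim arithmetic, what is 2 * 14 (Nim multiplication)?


Nim multiplication is bilinear over XOR: (u XOR v) * w = (u*w) XOR (v*w).
So we split each operand into its bit components and XOR the pairwise Nim products.
2 = 2 (as XOR of powers of 2).
14 = 2 + 4 + 8 (as XOR of powers of 2).
Using the standard Nim-product table on single bits:
  2*2 = 3,   2*4 = 8,   2*8 = 12,
  4*4 = 6,   4*8 = 11,  8*8 = 13,
and  1*x = x (identity), k*l = l*k (commutative).
Pairwise Nim products:
  2 * 2 = 3
  2 * 4 = 8
  2 * 8 = 12
XOR them: 3 XOR 8 XOR 12 = 7.
Result: 2 * 14 = 7 (in Nim).

7


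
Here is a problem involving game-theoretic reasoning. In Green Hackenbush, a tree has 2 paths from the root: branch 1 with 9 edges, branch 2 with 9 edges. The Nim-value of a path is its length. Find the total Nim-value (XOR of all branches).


The tree has 2 branches from the ground vertex.
In Green Hackenbush, the Nim-value of a simple path of length k is k.
Branch 1: length 9, Nim-value = 9
Branch 2: length 9, Nim-value = 9
Total Nim-value = XOR of all branch values:
0 XOR 9 = 9
9 XOR 9 = 0
Nim-value of the tree = 0

0


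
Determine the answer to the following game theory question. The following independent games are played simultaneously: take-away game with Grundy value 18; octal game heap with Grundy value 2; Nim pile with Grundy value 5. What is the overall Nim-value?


By the Sprague-Grundy theorem, the Grundy value of a sum of games is the XOR of individual Grundy values.
take-away game: Grundy value = 18. Running XOR: 0 XOR 18 = 18
octal game heap: Grundy value = 2. Running XOR: 18 XOR 2 = 16
Nim pile: Grundy value = 5. Running XOR: 16 XOR 5 = 21
The combined Grundy value is 21.

21


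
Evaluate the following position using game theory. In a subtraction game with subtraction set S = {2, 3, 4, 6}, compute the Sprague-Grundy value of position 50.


The subtraction set is S = {2, 3, 4, 6}.
G(k) = mex{ G(k - s) : s in S, s <= k }. We compute iteratively: G(0) = 0.
G(1) = mex({}) = 0
G(2) = mex({0}) = 1
G(3) = mex({0}) = 1
G(4) = mex({0, 1}) = 2
G(5) = mex({0, 1}) = 2
G(6) = mex({0, 1, 2}) = 3
G(7) = mex({0, 1, 2}) = 3
G(8) = mex({1, 2, 3}) = 0
G(9) = mex({1, 2, 3}) = 0
G(10) = mex({0, 2, 3}) = 1
G(11) = mex({0, 2, 3}) = 1
G(12) = mex({0, 1, 3}) = 2
G(13) = mex({0, 1, 3}) = 2
Observe that G(8)..G(13) = 0, 0, 1, 1, 2, 2 repeats G(0)..G(5) = 0, 0, 1, 1, 2, 2.
For k >= max(S) = 6, G(k) is determined by the previous 6 values G(k-6)..G(k-1); a window of 6 consecutive values has recurred shifted by 8, so by induction G(k + 8) = G(k) for all k >= 0: the sequence is periodic from the start with period 8.
One period: G(0..7) = 0, 0, 1, 1, 2, 2, 3, 3.
50 mod 8 = 2, so G(50) = G(2) = 1.

1


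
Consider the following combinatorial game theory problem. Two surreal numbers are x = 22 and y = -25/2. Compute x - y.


x = 22, y = -25/2
Converting to common denominator: 2
x = 44/2, y = -25/2
x - y = 22 - -25/2 = 69/2

69/2


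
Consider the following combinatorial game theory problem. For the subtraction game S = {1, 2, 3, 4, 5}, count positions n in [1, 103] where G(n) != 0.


Subtraction set S = {1, 2, 3, 4, 5}, so G(n) = n mod 6.
G(n) = 0 when n is a multiple of 6.
Multiples of 6 in [1, 103]: 17
N-positions (nonzero Grundy) = 103 - 17 = 86

86


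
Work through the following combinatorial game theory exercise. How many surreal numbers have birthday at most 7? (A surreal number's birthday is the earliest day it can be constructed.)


Day 0: {|} = 0 is born. Count = 1.
Day n: the number of surreal numbers born by day n is 2^(n+1) - 1.
By day 0: 2^1 - 1 = 1
By day 1: 2^2 - 1 = 3
By day 2: 2^3 - 1 = 7
By day 3: 2^4 - 1 = 15
By day 4: 2^5 - 1 = 31
By day 5: 2^6 - 1 = 63
By day 6: 2^7 - 1 = 127
By day 7: 2^8 - 1 = 255
By day 7: 255 surreal numbers.

255


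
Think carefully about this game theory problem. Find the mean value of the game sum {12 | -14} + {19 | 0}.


G1 = {12 | -14}, G2 = {19 | 0}
Each is a switch {a | b} with numbers a > b; its mean value is (a + b)/2, and mean value is additive over game sums: m(G1 + G2) = m(G1) + m(G2).
Mean of G1 = (12 + (-14))/2 = -2/2 = -1
Mean of G2 = (19 + (0))/2 = 19/2 = 19/2
Mean of G1 + G2 = -1 + 19/2 = 17/2

17/2


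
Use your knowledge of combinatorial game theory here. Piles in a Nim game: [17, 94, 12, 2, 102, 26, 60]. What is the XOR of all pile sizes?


We need the XOR (exclusive or) of all pile sizes.
After XOR-ing pile 1 (size 17): 0 XOR 17 = 17
After XOR-ing pile 2 (size 94): 17 XOR 94 = 79
After XOR-ing pile 3 (size 12): 79 XOR 12 = 67
After XOR-ing pile 4 (size 2): 67 XOR 2 = 65
After XOR-ing pile 5 (size 102): 65 XOR 102 = 39
After XOR-ing pile 6 (size 26): 39 XOR 26 = 61
After XOR-ing pile 7 (size 60): 61 XOR 60 = 1
The Nim-value of this position is 1.

1


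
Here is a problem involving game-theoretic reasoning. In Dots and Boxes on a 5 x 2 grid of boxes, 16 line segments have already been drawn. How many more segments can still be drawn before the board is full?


Grid: 5 x 2 boxes, i.e. 6 rows and 3 columns of dots.
Horizontal edges: (rows + 1) * cols = 6 * 2 = 12
Vertical edges: rows * (cols + 1) = 5 * 3 = 15
Total edges: 12 + 15 = 27
Edges drawn: 16
Remaining: 27 - 16 = 11

11


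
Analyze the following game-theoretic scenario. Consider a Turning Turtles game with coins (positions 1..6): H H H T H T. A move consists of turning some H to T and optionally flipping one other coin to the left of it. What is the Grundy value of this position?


Coins: H H H T H T
Key fact: a single head at position k behaves exactly like a Nim heap of size k (turning it to T and optionally flipping a coin at j < k corresponds to moving the heap from k to j, or to 0), and heads combine as a disjunctive sum (two heads at the same place would cancel, matching j XOR j = 0). So the Nim-value is the XOR of the 1-indexed positions of the heads.
Face-up positions (1-indexed): [1, 2, 3, 5]
XOR 0 with 1: 0 XOR 1 = 1
XOR 1 with 2: 1 XOR 2 = 3
XOR 3 with 3: 3 XOR 3 = 0
XOR 0 with 5: 0 XOR 5 = 5
Nim-value = 5

5
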